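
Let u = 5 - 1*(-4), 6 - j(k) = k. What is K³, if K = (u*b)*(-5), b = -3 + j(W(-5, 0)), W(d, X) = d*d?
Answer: 970299000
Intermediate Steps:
W(d, X) = d²
j(k) = 6 - k
u = 9 (u = 5 + 4 = 9)
b = -22 (b = -3 + (6 - 1*(-5)²) = -3 + (6 - 1*25) = -3 + (6 - 25) = -3 - 19 = -22)
K = 990 (K = (9*(-22))*(-5) = -198*(-5) = 990)
K³ = 990³ = 970299000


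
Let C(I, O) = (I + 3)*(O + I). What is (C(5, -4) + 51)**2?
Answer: 3481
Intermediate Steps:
C(I, O) = (3 + I)*(I + O)
(C(5, -4) + 51)**2 = ((5**2 + 3*5 + 3*(-4) + 5*(-4)) + 51)**2 = ((25 + 15 - 12 - 20) + 51)**2 = (8 + 51)**2 = 59**2 = 3481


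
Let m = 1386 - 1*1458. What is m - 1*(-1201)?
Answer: 1129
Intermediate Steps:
m = -72 (m = 1386 - 1458 = -72)
m - 1*(-1201) = -72 - 1*(-1201) = -72 + 1201 = 1129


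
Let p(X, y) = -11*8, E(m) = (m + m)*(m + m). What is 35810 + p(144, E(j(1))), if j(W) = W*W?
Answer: 35722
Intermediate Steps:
j(W) = W**2
E(m) = 4*m**2 (E(m) = (2*m)*(2*m) = 4*m**2)
p(X, y) = -88
35810 + p(144, E(j(1))) = 35810 - 88 = 35722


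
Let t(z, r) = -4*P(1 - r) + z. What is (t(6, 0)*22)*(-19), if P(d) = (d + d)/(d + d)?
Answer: -836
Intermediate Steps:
P(d) = 1 (P(d) = (2*d)/((2*d)) = (2*d)*(1/(2*d)) = 1)
t(z, r) = -4 + z (t(z, r) = -4*1 + z = -4 + z)
(t(6, 0)*22)*(-19) = ((-4 + 6)*22)*(-19) = (2*22)*(-19) = 44*(-19) = -836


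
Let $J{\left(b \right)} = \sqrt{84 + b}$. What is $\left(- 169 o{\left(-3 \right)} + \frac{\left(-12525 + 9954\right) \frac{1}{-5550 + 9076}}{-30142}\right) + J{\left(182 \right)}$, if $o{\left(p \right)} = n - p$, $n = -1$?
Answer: $- \frac{35922871325}{106280692} + \sqrt{266} \approx -321.69$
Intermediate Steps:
$o{\left(p \right)} = -1 - p$
$\left(- 169 o{\left(-3 \right)} + \frac{\left(-12525 + 9954\right) \frac{1}{-5550 + 9076}}{-30142}\right) + J{\left(182 \right)} = \left(- 169 \left(-1 - -3\right) + \frac{\left(-12525 + 9954\right) \frac{1}{-5550 + 9076}}{-30142}\right) + \sqrt{84 + 182} = \left(- 169 \left(-1 + 3\right) + - \frac{2571}{3526} \left(- \frac{1}{30142}\right)\right) + \sqrt{266} = \left(\left(-169\right) 2 + \left(-2571\right) \frac{1}{3526} \left(- \frac{1}{30142}\right)\right) + \sqrt{266} = \left(-338 - - \frac{2571}{106280692}\right) + \sqrt{266} = \left(-338 + \frac{2571}{106280692}\right) + \sqrt{266} = - \frac{35922871325}{106280692} + \sqrt{266}$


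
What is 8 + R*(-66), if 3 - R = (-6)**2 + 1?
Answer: 2252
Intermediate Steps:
R = -34 (R = 3 - ((-6)**2 + 1) = 3 - (36 + 1) = 3 - 1*37 = 3 - 37 = -34)
8 + R*(-66) = 8 - 34*(-66) = 8 + 2244 = 2252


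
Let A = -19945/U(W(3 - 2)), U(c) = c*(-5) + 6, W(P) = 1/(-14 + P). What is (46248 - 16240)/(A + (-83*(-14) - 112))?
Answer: -2490664/172135 ≈ -14.469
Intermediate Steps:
U(c) = 6 - 5*c (U(c) = -5*c + 6 = 6 - 5*c)
A = -259285/83 (A = -19945/(6 - 5/(-14 + (3 - 2))) = -19945/(6 - 5/(-14 + 1)) = -19945/(6 - 5/(-13)) = -19945/(6 - 5*(-1/13)) = -19945/(6 + 5/13) = -19945/83/13 = -19945*13/83 = -259285/83 ≈ -3123.9)
(46248 - 16240)/(A + (-83*(-14) - 112)) = (46248 - 16240)/(-259285/83 + (-83*(-14) - 112)) = 30008/(-259285/83 + (1162 - 112)) = 30008/(-259285/83 + 1050) = 30008/(-172135/83) = 30008*(-83/172135) = -2490664/172135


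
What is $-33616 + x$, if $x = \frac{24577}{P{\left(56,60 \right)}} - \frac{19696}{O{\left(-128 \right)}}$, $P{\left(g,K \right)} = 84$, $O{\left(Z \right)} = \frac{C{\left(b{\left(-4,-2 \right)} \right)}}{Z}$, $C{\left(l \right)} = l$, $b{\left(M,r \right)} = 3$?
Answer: $\frac{3228157}{4} \approx 8.0704 \cdot 10^{5}$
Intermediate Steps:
$O{\left(Z \right)} = \frac{3}{Z}$
$x = \frac{3362621}{4}$ ($x = \frac{24577}{84} - \frac{19696}{3 \frac{1}{-128}} = 24577 \cdot \frac{1}{84} - \frac{19696}{3 \left(- \frac{1}{128}\right)} = \frac{3511}{12} - \frac{19696}{- \frac{3}{128}} = \frac{3511}{12} - - \frac{2521088}{3} = \frac{3511}{12} + \frac{2521088}{3} = \frac{3362621}{4} \approx 8.4066 \cdot 10^{5}$)
$-33616 + x = -33616 + \frac{3362621}{4} = \frac{3228157}{4}$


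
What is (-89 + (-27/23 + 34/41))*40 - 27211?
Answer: -29030053/943 ≈ -30785.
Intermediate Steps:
(-89 + (-27/23 + 34/41))*40 - 27211 = (-89 - 325/943)*40 - 27211 = -84252/943*40 - 27211 = -3370080/943 - 27211 = -29030053/943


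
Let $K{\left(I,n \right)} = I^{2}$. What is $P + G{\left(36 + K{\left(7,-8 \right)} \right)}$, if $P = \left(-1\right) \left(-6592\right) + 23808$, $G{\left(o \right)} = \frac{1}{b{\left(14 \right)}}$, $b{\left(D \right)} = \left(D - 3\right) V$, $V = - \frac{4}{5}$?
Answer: $\frac{1337595}{44} \approx 30400.0$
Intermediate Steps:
$V = - \frac{4}{5}$ ($V = \left(-4\right) \frac{1}{5} = - \frac{4}{5} \approx -0.8$)
$b{\left(D \right)} = \frac{12}{5} - \frac{4 D}{5}$ ($b{\left(D \right)} = \left(D - 3\right) \left(- \frac{4}{5}\right) = \left(-3 + D\right) \left(- \frac{4}{5}\right) = \frac{12}{5} - \frac{4 D}{5}$)
$G{\left(o \right)} = - \frac{5}{44}$ ($G{\left(o \right)} = \frac{1}{\frac{12}{5} - \frac{56}{5}} = \frac{1}{- \frac{44}{5}} = - \frac{5}{44}$)
$P = 30400$ ($P = 6592 + 23808 = 30400$)
$P + G{\left(36 + K{\left(7,-8 \right)} \right)} = 30400 - \frac{5}{44} = \frac{1337595}{44}$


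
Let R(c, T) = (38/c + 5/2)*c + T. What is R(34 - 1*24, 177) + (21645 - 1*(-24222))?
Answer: 46107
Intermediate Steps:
R(c, T) = T + c*(5/2 + 38/c) (R(c, T) = (38/c + 5*(½))*c + T = (38/c + 5/2)*c + T = (5/2 + 38/c)*c + T = c*(5/2 + 38/c) + T = T + c*(5/2 + 38/c))
R(34 - 1*24, 177) + (21645 - 1*(-24222)) = (38 + 177 + 5*(34 - 1*24)/2) + (21645 - 1*(-24222)) = (38 + 177 + 5*(34 - 24)/2) + (21645 + 24222) = (38 + 177 + (5/2)*10) + 45867 = (38 + 177 + 25) + 45867 = 240 + 45867 = 46107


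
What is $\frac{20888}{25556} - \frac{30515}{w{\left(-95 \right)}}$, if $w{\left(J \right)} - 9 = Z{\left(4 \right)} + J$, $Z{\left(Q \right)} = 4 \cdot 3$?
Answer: $\frac{195346763}{472786} \approx 413.18$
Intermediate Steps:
$Z{\left(Q \right)} = 12$
$w{\left(J \right)} = 21 + J$ ($w{\left(J \right)} = 9 + \left(12 + J\right) = 21 + J$)
$\frac{20888}{25556} - \frac{30515}{w{\left(-95 \right)}} = \frac{20888}{25556} - \frac{30515}{21 - 95} = 20888 \cdot \frac{1}{25556} - \frac{30515}{-74} = \frac{5222}{6389} - - \frac{30515}{74} = \frac{5222}{6389} + \frac{30515}{74} = \frac{195346763}{472786}$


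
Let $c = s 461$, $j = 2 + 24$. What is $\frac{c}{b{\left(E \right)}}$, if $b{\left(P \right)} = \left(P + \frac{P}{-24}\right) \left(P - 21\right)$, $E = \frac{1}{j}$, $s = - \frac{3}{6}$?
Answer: $\frac{3739632}{12535} \approx 298.33$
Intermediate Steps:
$s = - \frac{1}{2}$ ($s = \left(-3\right) \frac{1}{6} = - \frac{1}{2} \approx -0.5$)
$j = 26$
$E = \frac{1}{26} \approx 0.038462$
$b{\left(P \right)} = \frac{23 P \left(-21 + P\right)}{24}$ ($b{\left(P \right)} = \left(P + P \left(- \frac{1}{24}\right)\right) \left(-21 + P\right) = \left(P - \frac{P}{24}\right) \left(-21 + P\right) = \frac{23 P}{24} \left(-21 + P\right) = \frac{23 P \left(-21 + P\right)}{24}$)
$c = - \frac{461}{2}$ ($c = \left(- \frac{1}{2}\right) 461 = - \frac{461}{2} \approx -230.5$)
$\frac{c}{b{\left(E \right)}} = - \frac{461}{2 \cdot \frac{23}{24} \cdot \frac{1}{26} \left(-21 + \frac{1}{26}\right)} = - \frac{461}{2 \cdot \frac{23}{24} \cdot \frac{1}{26} \left(- \frac{545}{26}\right)} = - \frac{461}{2 \left(- \frac{12535}{16224}\right)} = \left(- \frac{461}{2}\right) \left(- \frac{16224}{12535}\right) = \frac{3739632}{12535}$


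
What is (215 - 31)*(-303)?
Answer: -55752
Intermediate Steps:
(215 - 31)*(-303) = 184*(-303) = -55752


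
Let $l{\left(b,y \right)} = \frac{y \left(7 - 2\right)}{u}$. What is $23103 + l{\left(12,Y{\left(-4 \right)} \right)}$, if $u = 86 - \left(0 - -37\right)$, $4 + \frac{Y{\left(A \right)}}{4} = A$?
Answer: $\frac{1131887}{49} \approx 23100.0$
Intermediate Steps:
$Y{\left(A \right)} = -16 + 4 A$
$u = 49$ ($u = 86 - \left(0 + 37\right) = 86 - 37 = 49$)
$l{\left(b,y \right)} = \frac{5 y}{49}$ ($l{\left(b,y \right)} = \frac{y \left(7 - 2\right)}{49} = y 5 \cdot \frac{1}{49} = 5 y \frac{1}{49} = \frac{5 y}{49}$)
$23103 + l{\left(12,Y{\left(-4 \right)} \right)} = 23103 + \frac{5 \left(-16 + 4 \left(-4\right)\right)}{49} = 23103 + \frac{5 \left(-16 - 16\right)}{49} = 23103 + \frac{5}{49} \left(-32\right) = 23103 - \frac{160}{49} = \frac{1131887}{49}$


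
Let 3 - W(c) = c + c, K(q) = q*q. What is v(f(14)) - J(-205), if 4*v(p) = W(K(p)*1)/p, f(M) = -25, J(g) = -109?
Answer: 12147/100 ≈ 121.47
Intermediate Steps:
K(q) = q**2
W(c) = 3 - 2*c (W(c) = 3 - (c + c) = 3 - 2*c)
v(p) = (3 - 2*p**2)/(4*p) (v(p) = ((3 - 2*p**2)/p)/4 = (3 - 2*p**2)/(4*p))
v(f(14)) - J(-205) = (-1/2*(-25) + (3/4)/(-25)) - 1*(-109) = (25/2 + (3/4)*(-1/25)) + 109 = (25/2 - 3/100) + 109 = 1247/100 + 109 = 12147/100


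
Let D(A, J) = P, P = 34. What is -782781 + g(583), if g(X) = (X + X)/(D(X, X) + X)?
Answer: -482974711/617 ≈ -7.8278e+5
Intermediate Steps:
D(A, J) = 34
g(X) = 2*X/(34 + X) (g(X) = (X + X)/(34 + X) = (2*X)/(34 + X) = 2*X/(34 + X))
-782781 + g(583) = -782781 + 2*583/(34 + 583) = -782781 + 2*583/617 = -782781 + 2*583*(1/617) = -782781 + 1166/617 = -482974711/617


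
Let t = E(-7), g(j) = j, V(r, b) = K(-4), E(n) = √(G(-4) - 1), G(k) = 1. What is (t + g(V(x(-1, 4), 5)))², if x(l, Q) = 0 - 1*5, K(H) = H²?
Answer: 256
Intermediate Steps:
x(l, Q) = -5 (x(l, Q) = 0 - 5 = -5)
E(n) = 0 (E(n) = √(1 - 1) = √0 = 0)
V(r, b) = 16 (V(r, b) = (-4)² = 16)
t = 0
(t + g(V(x(-1, 4), 5)))² = (0 + 16)² = 16² = 256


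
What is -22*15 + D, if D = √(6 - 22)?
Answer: -330 + 4*I ≈ -330.0 + 4.0*I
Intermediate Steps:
D = 4*I (D = √(-16) = 4*I ≈ 4.0*I)
-22*15 + D = -22*15 + 4*I = -330 + 4*I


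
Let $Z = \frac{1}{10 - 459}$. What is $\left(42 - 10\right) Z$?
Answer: $- \frac{32}{449} \approx -0.07127$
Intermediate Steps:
$Z = - \frac{1}{449}$ ($Z = \frac{1}{-449} = - \frac{1}{449} \approx -0.0022272$)
$\left(42 - 10\right) Z = \left(42 - 10\right) \left(- \frac{1}{449}\right) = 32 \left(- \frac{1}{449}\right) = - \frac{32}{449}$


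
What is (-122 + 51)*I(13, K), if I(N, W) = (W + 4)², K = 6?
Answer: -7100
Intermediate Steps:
I(N, W) = (4 + W)²
(-122 + 51)*I(13, K) = (-122 + 51)*(4 + 6)² = -71*10² = -71*100 = -7100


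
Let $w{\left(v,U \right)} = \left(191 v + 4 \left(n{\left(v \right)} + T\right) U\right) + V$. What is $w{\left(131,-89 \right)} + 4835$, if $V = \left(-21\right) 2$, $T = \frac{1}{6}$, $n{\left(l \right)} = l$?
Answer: $- \frac{50644}{3} \approx -16881.0$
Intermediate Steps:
$T = \frac{1}{6} \approx 0.16667$
$V = -42$
$w{\left(v,U \right)} = -42 + 191 v + U \left(\frac{2}{3} + 4 v\right)$ ($w{\left(v,U \right)} = \left(191 v + 4 \left(v + \frac{1}{6}\right) U\right) - 42 = \left(191 v + 4 \left(\frac{1}{6} + v\right) U\right) - 42 = \left(191 v + \left(\frac{2}{3} + 4 v\right) U\right) - 42 = \left(191 v + U \left(\frac{2}{3} + 4 v\right)\right) - 42 = -42 + 191 v + U \left(\frac{2}{3} + 4 v\right)$)
$w{\left(131,-89 \right)} + 4835 = \left(-42 + 191 \cdot 131 + \frac{2}{3} \left(-89\right) + 4 \left(-89\right) 131\right) + 4835 = \left(-42 + 25021 - \frac{178}{3} - 46636\right) + 4835 = - \frac{65149}{3} + 4835 = - \frac{50644}{3}$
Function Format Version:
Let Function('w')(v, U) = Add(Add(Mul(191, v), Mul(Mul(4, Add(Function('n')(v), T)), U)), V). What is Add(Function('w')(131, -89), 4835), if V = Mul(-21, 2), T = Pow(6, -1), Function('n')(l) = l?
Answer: Rational(-50644, 3) ≈ -16881.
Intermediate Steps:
T = Rational(1, 6) ≈ 0.16667
V = -42
Function('w')(v, U) = Add(-42, Mul(191, v), Mul(U, Add(Rational(2, 3), Mul(4, v)))) (Function('w')(v, U) = Add(Add(Mul(191, v), Mul(Mul(4, Add(v, Rational(1, 6))), U)), -42) = Add(Add(Mul(191, v), Mul(Mul(4, Add(Rational(1, 6), v)), U)), -42) = Add(Add(Mul(191, v), Mul(Add(Rational(2, 3), Mul(4, v)), U)), -42) = Add(Add(Mul(191, v), Mul(U, Add(Rational(2, 3), Mul(4, v)))), -42) = Add(-42, Mul(191, v), Mul(U, Add(Rational(2, 3), Mul(4, v)))))
Add(Function('w')(131, -89), 4835) = Add(Add(-42, Mul(191, 131), Mul(Rational(2, 3), -89), Mul(4, -89, 131)), 4835) = Add(Add(-42, 25021, Rational(-178, 3), -46636), 4835) = Add(Rational(-65149, 3), 4835) = Rational(-50644, 3)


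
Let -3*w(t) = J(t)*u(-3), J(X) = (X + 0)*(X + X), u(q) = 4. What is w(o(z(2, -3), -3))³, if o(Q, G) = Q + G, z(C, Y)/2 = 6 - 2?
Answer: -8000000/27 ≈ -2.9630e+5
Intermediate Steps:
z(C, Y) = 8 (z(C, Y) = 2*(6 - 2) = 2*4 = 8)
J(X) = 2*X² (J(X) = X*(2*X) = 2*X²)
o(Q, G) = G + Q
w(t) = -8*t²/3 (w(t) = -2*t²*4/3 = -8*t²/3)
w(o(z(2, -3), -3))³ = (-8*(-3 + 8)²/3)³ = (-8/3*5²)³ = (-8/3*25)³ = (-200/3)³ = -8000000/27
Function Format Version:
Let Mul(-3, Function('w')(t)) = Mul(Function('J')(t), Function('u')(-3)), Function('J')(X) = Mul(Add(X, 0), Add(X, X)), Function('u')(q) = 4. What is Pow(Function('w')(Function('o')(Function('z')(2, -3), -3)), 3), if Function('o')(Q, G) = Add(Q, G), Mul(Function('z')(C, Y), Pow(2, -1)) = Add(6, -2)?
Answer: Rational(-8000000, 27) ≈ -2.9630e+5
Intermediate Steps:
Function('z')(C, Y) = 8 (Function('z')(C, Y) = Mul(2, Add(6, -2)) = Mul(2, 4) = 8)
Function('J')(X) = Mul(2, Pow(X, 2)) (Function('J')(X) = Mul(X, Mul(2, X)) = Mul(2, Pow(X, 2)))
Function('o')(Q, G) = Add(G, Q)
Function('w')(t) = Mul(Rational(-8, 3), Pow(t, 2)) (Function('w')(t) = Mul(Rational(-1, 3), Mul(Mul(2, Pow(t, 2)), 4)) = Mul(Rational(-1, 3), Mul(8, Pow(t, 2))) = Mul(Rational(-8, 3), Pow(t, 2)))
Pow(Function('w')(Function('o')(Function('z')(2, -3), -3)), 3) = Pow(Mul(Rational(-8, 3), Pow(Add(-3, 8), 2)), 3) = Pow(Mul(Rational(-8, 3), Pow(5, 2)), 3) = Pow(Mul(Rational(-8, 3), 25), 3) = Pow(Rational(-200, 3), 3) = Rational(-8000000, 27)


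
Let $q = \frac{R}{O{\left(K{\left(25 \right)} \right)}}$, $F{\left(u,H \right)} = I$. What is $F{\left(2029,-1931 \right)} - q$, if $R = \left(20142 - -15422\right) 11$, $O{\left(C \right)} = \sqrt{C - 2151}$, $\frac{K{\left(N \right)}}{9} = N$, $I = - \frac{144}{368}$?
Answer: $- \frac{9}{23} + \frac{195602 i \sqrt{214}}{321} \approx -0.3913 + 8914.0 i$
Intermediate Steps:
$I = - \frac{9}{23}$ ($I = \left(-144\right) \frac{1}{368} = - \frac{9}{23} \approx -0.3913$)
$F{\left(u,H \right)} = - \frac{9}{23}$
$K{\left(N \right)} = 9 N$
$O{\left(C \right)} = \sqrt{-2151 + C}$
$R = 391204$ ($R = \left(20142 + 15422\right) 11 = 35564 \cdot 11 = 391204$)
$q = - \frac{195602 i \sqrt{214}}{321}$ ($q = \frac{391204}{\sqrt{-2151 + 9 \cdot 25}} = \frac{391204}{\sqrt{-2151 + 225}} = \frac{391204}{\sqrt{-1926}} = \frac{391204}{3 i \sqrt{214}} = 391204 \left(- \frac{i \sqrt{214}}{642}\right) = - \frac{195602 i \sqrt{214}}{321} \approx - 8914.0 i$)
$F{\left(2029,-1931 \right)} - q = - \frac{9}{23} - - \frac{195602 i \sqrt{214}}{321} = - \frac{9}{23} + \frac{195602 i \sqrt{214}}{321}$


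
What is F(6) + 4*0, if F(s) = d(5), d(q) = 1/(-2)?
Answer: -½ ≈ -0.50000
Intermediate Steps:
d(q) = -½
F(s) = -½
F(6) + 4*0 = -½ + 4*0 = -½ + 0 = -½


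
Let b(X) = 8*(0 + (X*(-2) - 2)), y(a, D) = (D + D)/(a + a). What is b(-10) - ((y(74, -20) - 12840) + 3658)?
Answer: 345072/37 ≈ 9326.3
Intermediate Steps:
y(a, D) = D/a (y(a, D) = (2*D)/((2*a)) = (2*D)*(1/(2*a)) = D/a)
b(X) = -16 - 16*X (b(X) = 8*(0 + (-2*X - 2)) = 8*(0 + (-2 - 2*X)) = 8*(-2 - 2*X) = -16 - 16*X)
b(-10) - ((y(74, -20) - 12840) + 3658) = (-16 - 16*(-10)) - ((-20/74 - 12840) + 3658) = (-16 + 160) - ((-20*1/74 - 12840) + 3658) = 144 - ((-10/37 - 12840) + 3658) = 144 - (-475090/37 + 3658) = 144 - 1*(-339744/37) = 144 + 339744/37 = 345072/37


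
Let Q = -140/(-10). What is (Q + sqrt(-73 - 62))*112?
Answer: 1568 + 336*I*sqrt(15) ≈ 1568.0 + 1301.3*I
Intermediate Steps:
Q = 14 (Q = -140*(-1/10) = 14)
(Q + sqrt(-73 - 62))*112 = (14 + sqrt(-73 - 62))*112 = (14 + sqrt(-135))*112 = (14 + 3*I*sqrt(15))*112 = 1568 + 336*I*sqrt(15)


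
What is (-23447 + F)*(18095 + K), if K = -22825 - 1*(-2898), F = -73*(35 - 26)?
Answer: 44158528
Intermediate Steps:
F = -657 (F = -73*9 = -657)
K = -19927 (K = -22825 + 2898 = -19927)
(-23447 + F)*(18095 + K) = (-23447 - 657)*(18095 - 19927) = -24104*(-1832) = 44158528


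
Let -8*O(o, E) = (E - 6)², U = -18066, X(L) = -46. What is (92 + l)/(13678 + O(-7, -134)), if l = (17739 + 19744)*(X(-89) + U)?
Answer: -24246143/401 ≈ -60464.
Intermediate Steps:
l = -678892096 (l = (17739 + 19744)*(-46 - 18066) = 37483*(-18112) = -678892096)
O(o, E) = -(-6 + E)²/8 (O(o, E) = -(E - 6)²/8 = -(-6 + E)²/8)
(92 + l)/(13678 + O(-7, -134)) = (92 - 678892096)/(13678 - (-6 - 134)²/8) = -678892004/(13678 - ⅛*(-140)²) = -678892004/(13678 - ⅛*19600) = -678892004/(13678 - 2450) = -678892004/11228 = -678892004*1/11228 = -24246143/401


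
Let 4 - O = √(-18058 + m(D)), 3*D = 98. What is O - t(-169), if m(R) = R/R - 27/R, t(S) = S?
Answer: 173 - I*√3539334/14 ≈ 173.0 - 134.38*I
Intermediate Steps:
D = 98/3 (D = (⅓)*98 = 98/3 ≈ 32.667)
m(R) = 1 - 27/R
O = 4 - I*√3539334/14 (O = 4 - √(-18058 + (-27 + 98/3)/(98/3)) = 4 - √(-18058 + (3/98)*(17/3)) = 4 - √(-18058 + 17/98) = 4 - √(-1769667/98) = 4 - I*√3539334/14 ≈ 4.0 - 134.38*I)
O - t(-169) = (4 - I*√3539334/14) - 1*(-169) = (4 - I*√3539334/14) + 169 = 173 - I*√3539334/14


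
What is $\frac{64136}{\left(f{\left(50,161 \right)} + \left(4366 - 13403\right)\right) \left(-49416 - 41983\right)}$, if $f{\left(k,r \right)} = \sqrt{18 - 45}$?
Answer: $\frac{20699894}{266582797393} + \frac{48102 i \sqrt{3}}{1866079581751} \approx 7.7649 \cdot 10^{-5} + 4.4647 \cdot 10^{-8} i$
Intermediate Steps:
$f{\left(k,r \right)} = 3 i \sqrt{3}$ ($f{\left(k,r \right)} = \sqrt{-27} = 3 i \sqrt{3}$)
$\frac{64136}{\left(f{\left(50,161 \right)} + \left(4366 - 13403\right)\right) \left(-49416 - 41983\right)} = \frac{64136}{\left(3 i \sqrt{3} + \left(4366 - 13403\right)\right) \left(-49416 - 41983\right)} = \frac{64136}{\left(3 i \sqrt{3} + \left(4366 - 13403\right)\right) \left(-91399\right)} = \frac{64136}{\left(3 i \sqrt{3} - 9037\right) \left(-91399\right)} = \frac{64136}{\left(-9037 + 3 i \sqrt{3}\right) \left(-91399\right)} = \frac{64136}{825972763 - 274197 i \sqrt{3}}$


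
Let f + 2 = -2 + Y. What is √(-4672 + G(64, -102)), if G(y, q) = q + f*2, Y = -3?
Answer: 6*I*√133 ≈ 69.195*I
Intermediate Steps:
f = -7 (f = -2 + (-2 - 3) = -2 - 5 = -7)
G(y, q) = -14 + q (G(y, q) = q - 7*2 = q - 14 = -14 + q)
√(-4672 + G(64, -102)) = √(-4672 + (-14 - 102)) = √(-4672 - 116) = √(-4788) = 6*I*√133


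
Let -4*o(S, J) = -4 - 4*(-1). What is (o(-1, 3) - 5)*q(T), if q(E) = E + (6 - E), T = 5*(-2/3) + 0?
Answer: -30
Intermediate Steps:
o(S, J) = 0 (o(S, J) = -(-4 - 4*(-1))/4 = -(-4 + 4)/4 = -¼*0 = 0)
T = -10/3 (T = 5*(-2*⅓) + 0 = 5*(-⅔) + 0 = -10/3 + 0 = -10/3 ≈ -3.3333)
q(E) = 6
(o(-1, 3) - 5)*q(T) = (0 - 5)*6 = -5*6 = -30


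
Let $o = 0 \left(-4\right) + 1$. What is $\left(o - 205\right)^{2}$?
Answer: $41616$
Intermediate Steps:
$o = 1$ ($o = 0 + 1 = 1$)
$\left(o - 205\right)^{2} = \left(1 - 205\right)^{2} = \left(-204\right)^{2} = 41616$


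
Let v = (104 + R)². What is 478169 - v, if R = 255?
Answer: 349288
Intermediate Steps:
v = 128881 (v = (104 + 255)² = 359² = 128881)
478169 - v = 478169 - 1*128881 = 478169 - 128881 = 349288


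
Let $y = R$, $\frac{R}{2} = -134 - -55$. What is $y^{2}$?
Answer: $24964$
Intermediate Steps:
$R = -158$ ($R = 2 \left(-134 - -55\right) = 2 \left(-134 + 55\right) = 2 \left(-79\right) = -158$)
$y = -158$
$y^{2} = \left(-158\right)^{2} = 24964$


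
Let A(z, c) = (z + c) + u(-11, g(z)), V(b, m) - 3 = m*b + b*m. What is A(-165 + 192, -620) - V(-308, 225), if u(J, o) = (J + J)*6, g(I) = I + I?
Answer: 137872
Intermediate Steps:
g(I) = 2*I
u(J, o) = 12*J (u(J, o) = (2*J)*6 = 12*J)
V(b, m) = 3 + 2*b*m (V(b, m) = 3 + (m*b + b*m) = 3 + (b*m + b*m) = 3 + 2*b*m)
A(z, c) = -132 + c + z (A(z, c) = (z + c) + 12*(-11) = (c + z) - 132 = -132 + c + z)
A(-165 + 192, -620) - V(-308, 225) = (-132 - 620 + (-165 + 192)) - (3 + 2*(-308)*225) = (-132 - 620 + 27) - (3 - 138600) = -725 - 1*(-138597) = -725 + 138597 = 137872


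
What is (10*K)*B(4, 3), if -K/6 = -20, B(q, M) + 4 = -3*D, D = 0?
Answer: -4800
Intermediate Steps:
B(q, M) = -4 (B(q, M) = -4 - 3*0 = -4 + 0 = -4)
K = 120 (K = -6*(-20) = 120)
(10*K)*B(4, 3) = (10*120)*(-4) = 1200*(-4) = -4800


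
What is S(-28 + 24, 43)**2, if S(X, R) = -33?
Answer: 1089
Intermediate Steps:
S(-28 + 24, 43)**2 = (-33)**2 = 1089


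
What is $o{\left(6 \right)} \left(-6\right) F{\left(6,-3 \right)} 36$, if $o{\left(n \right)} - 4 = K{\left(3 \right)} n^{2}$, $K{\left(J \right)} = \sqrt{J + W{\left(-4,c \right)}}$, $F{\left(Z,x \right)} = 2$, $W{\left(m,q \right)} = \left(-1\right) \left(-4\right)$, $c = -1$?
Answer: $-1728 - 15552 \sqrt{7} \approx -42875.0$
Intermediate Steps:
$W{\left(m,q \right)} = 4$
$K{\left(J \right)} = \sqrt{4 + J}$ ($K{\left(J \right)} = \sqrt{J + 4} = \sqrt{4 + J}$)
$o{\left(n \right)} = 4 + \sqrt{7} n^{2}$ ($o{\left(n \right)} = 4 + \sqrt{4 + 3} n^{2} = 4 + \sqrt{7} n^{2}$)
$o{\left(6 \right)} \left(-6\right) F{\left(6,-3 \right)} 36 = \left(4 + \sqrt{7} \cdot 6^{2}\right) \left(-6\right) 2 \cdot 36 = \left(4 + \sqrt{7} \cdot 36\right) \left(-6\right) 2 \cdot 36 = \left(4 + 36 \sqrt{7}\right) \left(-6\right) 2 \cdot 36 = \left(-24 - 216 \sqrt{7}\right) 2 \cdot 36 = \left(-48 - 432 \sqrt{7}\right) 36 = -1728 - 15552 \sqrt{7}$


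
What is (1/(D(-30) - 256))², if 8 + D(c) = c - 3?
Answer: 1/88209 ≈ 1.1337e-5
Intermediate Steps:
D(c) = -11 + c (D(c) = -8 + (c - 3) = -8 + (-3 + c) = -11 + c)
(1/(D(-30) - 256))² = (1/((-11 - 30) - 256))² = (1/(-41 - 256))² = (1/(-297))² = (-1/297)² = 1/88209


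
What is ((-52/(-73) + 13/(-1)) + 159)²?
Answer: 114704100/5329 ≈ 21525.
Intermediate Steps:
((-52/(-73) + 13/(-1)) + 159)² = ((-52*(-1/73) + 13*(-1)) + 159)² = ((52/73 - 13) + 159)² = (-897/73 + 159)² = (10710/73)² = 114704100/5329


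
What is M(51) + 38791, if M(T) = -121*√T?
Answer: 38791 - 121*√51 ≈ 37927.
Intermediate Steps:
M(51) + 38791 = -121*√51 + 38791 = 38791 - 121*√51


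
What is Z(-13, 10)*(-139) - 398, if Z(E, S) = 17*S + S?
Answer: -25418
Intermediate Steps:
Z(E, S) = 18*S
Z(-13, 10)*(-139) - 398 = (18*10)*(-139) - 398 = 180*(-139) - 398 = -25020 - 398 = -25418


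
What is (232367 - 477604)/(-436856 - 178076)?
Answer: 245237/614932 ≈ 0.39880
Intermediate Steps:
(232367 - 477604)/(-436856 - 178076) = -245237/(-614932) = -245237*(-1/614932) = 245237/614932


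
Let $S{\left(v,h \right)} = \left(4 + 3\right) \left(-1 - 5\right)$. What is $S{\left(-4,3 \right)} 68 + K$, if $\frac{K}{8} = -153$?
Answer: $-4080$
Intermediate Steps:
$K = -1224$ ($K = 8 \left(-153\right) = -1224$)
$S{\left(v,h \right)} = -42$ ($S{\left(v,h \right)} = 7 \left(-6\right) = -42$)
$S{\left(-4,3 \right)} 68 + K = \left(-42\right) 68 - 1224 = -2856 - 1224 = -4080$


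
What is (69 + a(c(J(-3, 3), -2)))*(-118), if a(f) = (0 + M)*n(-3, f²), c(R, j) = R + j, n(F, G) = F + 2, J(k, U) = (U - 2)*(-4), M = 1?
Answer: -8024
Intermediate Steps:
J(k, U) = 8 - 4*U (J(k, U) = (-2 + U)*(-4) = 8 - 4*U)
n(F, G) = 2 + F
a(f) = -1 (a(f) = (0 + 1)*(2 - 3) = 1*(-1) = -1)
(69 + a(c(J(-3, 3), -2)))*(-118) = (69 - 1)*(-118) = 68*(-118) = -8024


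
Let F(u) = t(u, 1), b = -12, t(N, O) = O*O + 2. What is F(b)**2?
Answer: 9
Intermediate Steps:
t(N, O) = 2 + O**2 (t(N, O) = O**2 + 2 = 2 + O**2)
F(u) = 3 (F(u) = 2 + 1**2 = 2 + 1 = 3)
F(b)**2 = 3**2 = 9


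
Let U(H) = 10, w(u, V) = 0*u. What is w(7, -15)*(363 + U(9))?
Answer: 0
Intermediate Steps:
w(u, V) = 0
w(7, -15)*(363 + U(9)) = 0*(363 + 10) = 0*373 = 0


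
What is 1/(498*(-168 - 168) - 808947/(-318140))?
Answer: -318140/53232920973 ≈ -5.9764e-6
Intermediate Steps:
1/(498*(-168 - 168) - 808947/(-318140)) = 1/(498*(-336) - 808947*(-1/318140)) = 1/(-167328 + 808947/318140) = 1/(-53232920973/318140) = -318140/53232920973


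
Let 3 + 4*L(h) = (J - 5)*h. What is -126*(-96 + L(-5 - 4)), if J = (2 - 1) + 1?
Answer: 11340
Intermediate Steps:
J = 2 (J = 1 + 1 = 2)
L(h) = -¾ - 3*h/4 (L(h) = -¾ + ((2 - 5)*h)/4 = -¾ + (-3*h)/4 = -¾ - 3*h/4)
-126*(-96 + L(-5 - 4)) = -126*(-96 + (-¾ - 3*(-5 - 4)/4)) = -126*(-96 + (-¾ - ¾*(-9))) = -126*(-96 + (-¾ + 27/4)) = -126*(-96 + 6) = -126*(-90) = 11340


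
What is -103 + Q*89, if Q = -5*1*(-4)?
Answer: 1677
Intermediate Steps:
Q = 20 (Q = -5*(-4) = 20)
-103 + Q*89 = -103 + 20*89 = -103 + 1780 = 1677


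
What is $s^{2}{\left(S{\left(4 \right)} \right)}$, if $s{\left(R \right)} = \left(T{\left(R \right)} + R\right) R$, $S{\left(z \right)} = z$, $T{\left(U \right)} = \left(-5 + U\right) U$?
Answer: $0$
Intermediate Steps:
$T{\left(U \right)} = U \left(-5 + U\right)$
$s{\left(R \right)} = R \left(R + R \left(-5 + R\right)\right)$ ($s{\left(R \right)} = \left(R \left(-5 + R\right) + R\right) R = \left(R + R \left(-5 + R\right)\right) R = R \left(R + R \left(-5 + R\right)\right)$)
$s^{2}{\left(S{\left(4 \right)} \right)} = \left(4^{2} \left(-4 + 4\right)\right)^{2} = \left(16 \cdot 0\right)^{2} = 0^{2} = 0$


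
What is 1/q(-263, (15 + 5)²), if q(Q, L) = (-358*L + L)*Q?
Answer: 1/37556400 ≈ 2.6627e-8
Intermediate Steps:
q(Q, L) = -357*L*Q (q(Q, L) = (-357*L)*Q = -357*L*Q)
1/q(-263, (15 + 5)²) = 1/(-357*(15 + 5)²*(-263)) = 1/(-357*20²*(-263)) = 1/(-357*400*(-263)) = 1/37556400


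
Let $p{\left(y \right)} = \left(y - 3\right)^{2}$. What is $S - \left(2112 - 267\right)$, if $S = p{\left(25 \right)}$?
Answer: $-1361$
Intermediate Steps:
$p{\left(y \right)} = \left(-3 + y\right)^{2}$
$S = 484$ ($S = \left(-3 + 25\right)^{2} = 22^{2} = 484$)
$S - \left(2112 - 267\right) = 484 - \left(2112 - 267\right) = 484 - 1845 = -1361$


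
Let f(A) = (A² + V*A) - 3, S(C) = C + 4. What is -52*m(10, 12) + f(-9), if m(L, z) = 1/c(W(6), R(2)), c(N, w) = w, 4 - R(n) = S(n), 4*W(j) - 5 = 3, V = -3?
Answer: 131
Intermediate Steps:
W(j) = 2 (W(j) = 5/4 + (¼)*3 = 5/4 + ¾ = 2)
S(C) = 4 + C
R(n) = -n (R(n) = 4 - (4 + n) = 4 + (-4 - n) = -n)
m(L, z) = -½ (m(L, z) = 1/(-1*2) = 1/(-2) = -½)
f(A) = -3 + A² - 3*A (f(A) = (A² - 3*A) - 3 = -3 + A² - 3*A)
-52*m(10, 12) + f(-9) = -52*(-½) + (-3 + (-9)² - 3*(-9)) = 26 + (-3 + 81 + 27) = 26 + 105 = 131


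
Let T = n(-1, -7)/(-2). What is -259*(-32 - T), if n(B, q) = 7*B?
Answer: 18389/2 ≈ 9194.5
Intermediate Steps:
T = 7/2 (T = (7*(-1))/(-2) = -7*(-½) = 7/2 ≈ 3.5000)
-259*(-32 - T) = -259*(-32 - 1*7/2) = -259*(-32 - 7/2) = -259*(-71/2) = 18389/2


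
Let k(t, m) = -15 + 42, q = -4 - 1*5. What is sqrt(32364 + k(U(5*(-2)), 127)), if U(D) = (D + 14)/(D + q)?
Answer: 3*sqrt(3599) ≈ 179.98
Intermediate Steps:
q = -9 (q = -4 - 5 = -9)
U(D) = (14 + D)/(-9 + D) (U(D) = (D + 14)/(D - 9) = (14 + D)/(-9 + D))
k(t, m) = 27
sqrt(32364 + k(U(5*(-2)), 127)) = sqrt(32364 + 27) = sqrt(32391) = 3*sqrt(3599)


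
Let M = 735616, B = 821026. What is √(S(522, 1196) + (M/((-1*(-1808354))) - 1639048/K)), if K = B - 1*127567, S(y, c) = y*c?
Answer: 4*√1704458055435328356037949074/209003226081 ≈ 790.13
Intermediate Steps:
S(y, c) = c*y
K = 693459 (K = 821026 - 1*127567 = 821026 - 127567 = 693459)
√(S(522, 1196) + (M/((-1*(-1808354))) - 1639048/K)) = √(1196*522 + (735616/((-1*(-1808354))) - 1639048/693459)) = √(624312 + (735616/1808354 - 1639048*1/693459)) = √(624312 + (735616*(1/1808354) - 1639048/693459)) = √(624312 + (367808/904177 - 1639048/693459)) = √(624312 - 1226929735624/627009678243) = √(391448439313508192/627009678243) = 4*√1704458055435328356037949074/209003226081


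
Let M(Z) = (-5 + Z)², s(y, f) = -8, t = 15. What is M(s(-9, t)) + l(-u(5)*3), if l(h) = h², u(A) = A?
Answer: 394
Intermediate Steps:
M(s(-9, t)) + l(-u(5)*3) = (-5 - 8)² + (-1*5*3)² = (-13)² + (-5*3)² = 169 + (-15)² = 169 + 225 = 394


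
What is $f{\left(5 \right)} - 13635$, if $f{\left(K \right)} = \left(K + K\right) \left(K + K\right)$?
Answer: $-13535$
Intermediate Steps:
$f{\left(K \right)} = 4 K^{2}$ ($f{\left(K \right)} = 2 K 2 K = 4 K^{2}$)
$f{\left(5 \right)} - 13635 = 4 \cdot 5^{2} - 13635 = 4 \cdot 25 - 13635 = 100 - 13635 = -13535$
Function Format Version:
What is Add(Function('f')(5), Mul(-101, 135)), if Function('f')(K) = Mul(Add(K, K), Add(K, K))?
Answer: -13535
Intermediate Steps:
Function('f')(K) = Mul(4, Pow(K, 2)) (Function('f')(K) = Mul(Mul(2, K), Mul(2, K)) = Mul(4, Pow(K, 2)))
Add(Function('f')(5), Mul(-101, 135)) = Add(Mul(4, Pow(5, 2)), Mul(-101, 135)) = Add(Mul(4, 25), -13635) = Add(100, -13635) = -13535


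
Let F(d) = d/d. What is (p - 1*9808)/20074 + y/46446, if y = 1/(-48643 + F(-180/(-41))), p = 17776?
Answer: 9000757696651/22675854694284 ≈ 0.39693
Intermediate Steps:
F(d) = 1
y = -1/48642 (y = 1/(-48643 + 1) = 1/(-48642) = -1/48642 ≈ -2.0558e-5)
(p - 1*9808)/20074 + y/46446 = (17776 - 1*9808)/20074 - 1/48642/46446 = (17776 - 9808)*(1/20074) - 1/48642*1/46446 = 7968*(1/20074) - 1/2259226332 = 3984/10037 - 1/2259226332 = 9000757696651/22675854694284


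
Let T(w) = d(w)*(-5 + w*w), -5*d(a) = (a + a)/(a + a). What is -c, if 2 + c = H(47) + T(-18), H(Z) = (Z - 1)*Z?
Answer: -10481/5 ≈ -2096.2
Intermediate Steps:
d(a) = -1/5 (d(a) = -(a + a)/(5*(a + a)) = -2*a/(5*(2*a)) = -2*a*1/(2*a)/5 = -1/5*1 = -1/5)
T(w) = 1 - w**2/5 (T(w) = -(-5 + w*w)/5 = -(-5 + w**2)/5 = 1 - w**2/5)
H(Z) = Z*(-1 + Z) (H(Z) = (-1 + Z)*Z = Z*(-1 + Z))
c = 10481/5 (c = -2 + (47*(-1 + 47) + (1 - 1/5*(-18)**2)) = -2 + (47*46 + (1 - 1/5*324)) = -2 + (2162 + (1 - 324/5)) = -2 + (2162 - 319/5) = -2 + 10491/5 = 10481/5 ≈ 2096.2)
-c = -1*10481/5 = -10481/5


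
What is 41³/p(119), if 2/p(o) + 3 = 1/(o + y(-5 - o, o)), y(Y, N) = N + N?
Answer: -36872735/357 ≈ -1.0329e+5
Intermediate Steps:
y(Y, N) = 2*N
p(o) = 2/(-3 + 1/(3*o)) (p(o) = 2/(-3 + 1/(o + 2*o)) = 2/(-3 + 1/(3*o)))
41³/p(119) = 41³/((-6*119/(-1 + 9*119))) = 68921/((-6*119/(-1 + 1071))) = 68921/((-6*119/1070)) = 68921/((-6*119*1/1070)) = 68921/(-357/535) = 68921*(-535/357) = -36872735/357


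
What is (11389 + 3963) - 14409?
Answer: 943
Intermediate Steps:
(11389 + 3963) - 14409 = 15352 - 14409 = 943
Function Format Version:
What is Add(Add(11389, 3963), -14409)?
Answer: 943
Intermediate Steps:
Add(Add(11389, 3963), -14409) = Add(15352, -14409) = 943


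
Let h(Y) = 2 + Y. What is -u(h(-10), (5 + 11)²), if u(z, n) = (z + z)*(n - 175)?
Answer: 1296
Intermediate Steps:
u(z, n) = 2*z*(-175 + n) (u(z, n) = (2*z)*(-175 + n) = 2*z*(-175 + n))
-u(h(-10), (5 + 11)²) = -2*(2 - 10)*(-175 + (5 + 11)²) = -2*(-8)*(-175 + 16²) = -2*(-8)*(-175 + 256) = -2*(-8)*81 = -1*(-1296) = 1296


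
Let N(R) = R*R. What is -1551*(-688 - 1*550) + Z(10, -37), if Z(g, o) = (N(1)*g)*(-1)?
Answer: 1920128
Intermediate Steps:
N(R) = R**2
Z(g, o) = -g (Z(g, o) = (1**2*g)*(-1) = (1*g)*(-1) = g*(-1) = -g)
-1551*(-688 - 1*550) + Z(10, -37) = -1551*(-688 - 1*550) - 1*10 = -1551*(-688 - 550) - 10 = -1551*(-1238) - 10 = 1920138 - 10 = 1920128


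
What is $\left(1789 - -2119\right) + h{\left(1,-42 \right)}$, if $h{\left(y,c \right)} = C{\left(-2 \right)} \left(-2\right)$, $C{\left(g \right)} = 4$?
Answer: $3900$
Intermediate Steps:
$h{\left(y,c \right)} = -8$ ($h{\left(y,c \right)} = 4 \left(-2\right) = -8$)
$\left(1789 - -2119\right) + h{\left(1,-42 \right)} = \left(1789 - -2119\right) - 8 = \left(1789 + 2119\right) - 8 = 3908 - 8 = 3900$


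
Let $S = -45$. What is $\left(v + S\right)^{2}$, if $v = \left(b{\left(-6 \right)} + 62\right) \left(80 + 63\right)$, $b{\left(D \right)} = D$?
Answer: $63409369$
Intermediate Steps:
$v = 8008$ ($v = \left(-6 + 62\right) \left(80 + 63\right) = 56 \cdot 143 = 8008$)
$\left(v + S\right)^{2} = \left(8008 - 45\right)^{2} = 7963^{2} = 63409369$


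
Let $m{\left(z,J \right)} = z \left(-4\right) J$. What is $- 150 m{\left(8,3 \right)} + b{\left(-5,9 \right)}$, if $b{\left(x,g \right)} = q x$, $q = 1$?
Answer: $14395$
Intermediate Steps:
$m{\left(z,J \right)} = - 4 J z$ ($m{\left(z,J \right)} = - 4 z J = - 4 J z$)
$b{\left(x,g \right)} = x$ ($b{\left(x,g \right)} = 1 x = x$)
$- 150 m{\left(8,3 \right)} + b{\left(-5,9 \right)} = - 150 \left(\left(-4\right) 3 \cdot 8\right) - 5 = \left(-150\right) \left(-96\right) - 5 = 14400 - 5 = 14395$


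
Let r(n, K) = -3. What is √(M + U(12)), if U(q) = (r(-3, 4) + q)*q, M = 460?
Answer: 2*√142 ≈ 23.833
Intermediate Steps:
U(q) = q*(-3 + q) (U(q) = (-3 + q)*q = q*(-3 + q))
√(M + U(12)) = √(460 + 12*(-3 + 12)) = √(460 + 12*9) = √(460 + 108) = √568 = 2*√142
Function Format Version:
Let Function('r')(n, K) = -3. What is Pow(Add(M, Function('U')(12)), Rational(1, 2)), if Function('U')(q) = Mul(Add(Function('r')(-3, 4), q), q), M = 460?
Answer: Mul(2, Pow(142, Rational(1, 2))) ≈ 23.833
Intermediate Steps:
Function('U')(q) = Mul(q, Add(-3, q)) (Function('U')(q) = Mul(Add(-3, q), q) = Mul(q, Add(-3, q)))
Pow(Add(M, Function('U')(12)), Rational(1, 2)) = Pow(Add(460, Mul(12, Add(-3, 12))), Rational(1, 2)) = Pow(Add(460, Mul(12, 9)), Rational(1, 2)) = Pow(Add(460, 108), Rational(1, 2)) = Pow(568, Rational(1, 2)) = Mul(2, Pow(142, Rational(1, 2)))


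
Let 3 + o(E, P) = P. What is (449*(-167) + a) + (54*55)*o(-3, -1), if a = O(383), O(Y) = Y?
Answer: -86480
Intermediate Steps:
o(E, P) = -3 + P
a = 383
(449*(-167) + a) + (54*55)*o(-3, -1) = (449*(-167) + 383) + (54*55)*(-3 - 1) = (-74983 + 383) + 2970*(-4) = -74600 - 11880 = -86480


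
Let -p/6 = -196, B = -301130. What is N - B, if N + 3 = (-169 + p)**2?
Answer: 1315176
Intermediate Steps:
p = 1176 (p = -6*(-196) = 1176)
N = 1014046 (N = -3 + (-169 + 1176)**2 = -3 + 1007**2 = -3 + 1014049 = 1014046)
N - B = 1014046 - 1*(-301130) = 1014046 + 301130 = 1315176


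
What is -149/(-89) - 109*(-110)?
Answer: 1067259/89 ≈ 11992.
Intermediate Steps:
-149/(-89) - 109*(-110) = -149*(-1/89) + 11990 = 149/89 + 11990 = 1067259/89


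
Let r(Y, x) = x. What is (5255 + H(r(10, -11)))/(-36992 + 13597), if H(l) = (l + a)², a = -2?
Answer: -5424/23395 ≈ -0.23184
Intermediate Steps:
H(l) = (-2 + l)² (H(l) = (l - 2)² = (-2 + l)²)
(5255 + H(r(10, -11)))/(-36992 + 13597) = (5255 + (-2 - 11)²)/(-36992 + 13597) = (5255 + (-13)²)/(-23395) = (5255 + 169)*(-1/23395) = 5424*(-1/23395) = -5424/23395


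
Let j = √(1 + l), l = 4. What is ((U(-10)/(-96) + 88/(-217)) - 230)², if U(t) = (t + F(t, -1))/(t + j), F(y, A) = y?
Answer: 173299122206003/3263832768 + 11400629*√5/11280528 ≈ 53099.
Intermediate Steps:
j = √5 (j = √(1 + 4) = √5 ≈ 2.2361)
U(t) = 2*t/(t + √5) (U(t) = (t + t)/(t + √5) = (2*t)/(t + √5) = 2*t/(t + √5))
((U(-10)/(-96) + 88/(-217)) - 230)² = (((2*(-10)/(-10 + √5))/(-96) + 88/(-217)) - 230)² = ((-20/(-10 + √5)*(-1/96) + 88*(-1/217)) - 230)² = ((5/(24*(-10 + √5)) - 88/217) - 230)² = ((-88/217 + 5/(24*(-10 + √5))) - 230)² = (-49998/217 + 5/(24*(-10 + √5)))²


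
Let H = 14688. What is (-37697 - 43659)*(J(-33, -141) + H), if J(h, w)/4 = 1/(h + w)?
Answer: -103961090024/87 ≈ -1.1950e+9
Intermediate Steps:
J(h, w) = 4/(h + w)
(-37697 - 43659)*(J(-33, -141) + H) = (-37697 - 43659)*(4/(-33 - 141) + 14688) = -81356*(4/(-174) + 14688) = -81356*(4*(-1/174) + 14688) = -81356*(-2/87 + 14688) = -81356*1277854/87 = -103961090024/87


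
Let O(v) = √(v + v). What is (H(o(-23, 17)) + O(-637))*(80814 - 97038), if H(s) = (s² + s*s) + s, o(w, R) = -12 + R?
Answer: -892320 - 113568*I*√26 ≈ -8.9232e+5 - 5.7909e+5*I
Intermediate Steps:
O(v) = √2*√v (O(v) = √(2*v) = √2*√v)
H(s) = s + 2*s² (H(s) = (s² + s²) + s = 2*s² + s = s + 2*s²)
(H(o(-23, 17)) + O(-637))*(80814 - 97038) = ((-12 + 17)*(1 + 2*(-12 + 17)) + √2*√(-637))*(80814 - 97038) = (5*(1 + 2*5) + √2*(7*I*√13))*(-16224) = (5*(1 + 10) + 7*I*√26)*(-16224) = (5*11 + 7*I*√26)*(-16224) = (55 + 7*I*√26)*(-16224) = -892320 - 113568*I*√26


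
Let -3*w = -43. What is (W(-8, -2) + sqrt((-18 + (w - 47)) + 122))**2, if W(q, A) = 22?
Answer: (66 + sqrt(642))**2/9 ≈ 926.95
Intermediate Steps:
w = 43/3 (w = -1/3*(-43) = 43/3 ≈ 14.333)
(W(-8, -2) + sqrt((-18 + (w - 47)) + 122))**2 = (22 + sqrt((-18 + (43/3 - 47)) + 122))**2 = (22 + sqrt((-18 - 98/3) + 122))**2 = (22 + sqrt(-152/3 + 122))**2 = (22 + sqrt(214/3))**2 = (22 + sqrt(642)/3)**2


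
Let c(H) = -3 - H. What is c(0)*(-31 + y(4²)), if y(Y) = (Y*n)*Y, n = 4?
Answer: -2979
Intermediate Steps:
y(Y) = 4*Y² (y(Y) = (Y*4)*Y = (4*Y)*Y = 4*Y²)
c(0)*(-31 + y(4²)) = (-3 - 1*0)*(-31 + 4*(4²)²) = (-3 + 0)*(-31 + 4*16²) = -3*(-31 + 4*256) = -3*(-31 + 1024) = -3*993 = -2979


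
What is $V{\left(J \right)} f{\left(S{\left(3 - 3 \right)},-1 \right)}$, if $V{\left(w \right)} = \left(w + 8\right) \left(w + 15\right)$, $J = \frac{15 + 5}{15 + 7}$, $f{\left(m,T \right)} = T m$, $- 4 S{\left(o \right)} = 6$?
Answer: $\frac{25725}{121} \approx 212.6$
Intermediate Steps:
$S{\left(o \right)} = - \frac{3}{2}$ ($S{\left(o \right)} = \left(- \frac{1}{4}\right) 6 = - \frac{3}{2}$)
$J = \frac{10}{11}$ ($J = \frac{20}{22} = 20 \cdot \frac{1}{22} = \frac{10}{11} \approx 0.90909$)
$V{\left(w \right)} = \left(8 + w\right) \left(15 + w\right)$
$V{\left(J \right)} f{\left(S{\left(3 - 3 \right)},-1 \right)} = \left(120 + \left(\frac{10}{11}\right)^{2} + 23 \cdot \frac{10}{11}\right) \left(\left(-1\right) \left(- \frac{3}{2}\right)\right) = \left(120 + \frac{100}{121} + \frac{230}{11}\right) \frac{3}{2} = \frac{17150}{121} \cdot \frac{3}{2} = \frac{25725}{121}$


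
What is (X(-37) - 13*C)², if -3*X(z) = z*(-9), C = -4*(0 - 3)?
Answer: 71289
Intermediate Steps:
C = 12 (C = -4*(-3) = 12)
X(z) = 3*z (X(z) = -z*(-9)/3 = -(-3)*z = 3*z)
(X(-37) - 13*C)² = (3*(-37) - 13*12)² = (-111 - 156)² = (-267)² = 71289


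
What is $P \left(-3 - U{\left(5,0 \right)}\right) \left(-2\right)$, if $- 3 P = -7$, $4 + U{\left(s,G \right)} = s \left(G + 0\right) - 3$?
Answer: $- \frac{56}{3} \approx -18.667$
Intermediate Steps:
$U{\left(s,G \right)} = -7 + G s$ ($U{\left(s,G \right)} = -4 + \left(s \left(G + 0\right) - 3\right) = -4 + \left(s G - 3\right) = -4 + \left(G s - 3\right) = -4 + \left(-3 + G s\right) = -7 + G s$)
$P = \frac{7}{3}$ ($P = \left(- \frac{1}{3}\right) \left(-7\right) = \frac{7}{3} \approx 2.3333$)
$P \left(-3 - U{\left(5,0 \right)}\right) \left(-2\right) = \frac{7 \left(-3 - \left(-7 + 0 \cdot 5\right)\right)}{3} \left(-2\right) = \frac{7 \left(-3 - \left(-7 + 0\right)\right)}{3} \left(-2\right) = \frac{7 \left(-3 - -7\right)}{3} \left(-2\right) = \frac{7 \left(-3 + 7\right)}{3} \left(-2\right) = \frac{7}{3} \cdot 4 \left(-2\right) = \frac{28}{3} \left(-2\right) = - \frac{56}{3}$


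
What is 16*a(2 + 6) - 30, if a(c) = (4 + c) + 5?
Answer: 242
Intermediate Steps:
a(c) = 9 + c
16*a(2 + 6) - 30 = 16*(9 + (2 + 6)) - 30 = 16*(9 + 8) - 30 = 16*17 - 30 = 272 - 30 = 242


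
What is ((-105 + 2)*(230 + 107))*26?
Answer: -902486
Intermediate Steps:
((-105 + 2)*(230 + 107))*26 = -103*337*26 = -34711*26 = -902486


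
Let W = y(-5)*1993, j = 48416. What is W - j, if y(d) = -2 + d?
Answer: -62367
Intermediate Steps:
W = -13951 (W = (-2 - 5)*1993 = -7*1993 = -13951)
W - j = -13951 - 1*48416 = -13951 - 48416 = -62367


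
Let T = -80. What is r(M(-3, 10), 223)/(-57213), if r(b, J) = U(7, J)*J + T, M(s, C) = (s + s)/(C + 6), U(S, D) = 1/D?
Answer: 79/57213 ≈ 0.0013808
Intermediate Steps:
M(s, C) = 2*s/(6 + C) (M(s, C) = (2*s)/(6 + C) = 2*s/(6 + C))
r(b, J) = -79 (r(b, J) = J/J - 80 = 1 - 80 = -79)
r(M(-3, 10), 223)/(-57213) = -79/(-57213) = -79*(-1/57213) = 79/57213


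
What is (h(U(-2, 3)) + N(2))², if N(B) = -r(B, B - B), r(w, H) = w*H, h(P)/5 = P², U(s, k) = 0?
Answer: 0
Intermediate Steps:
h(P) = 5*P²
r(w, H) = H*w
N(B) = 0 (N(B) = -(B - B)*B = -0*B = -1*0 = 0)
(h(U(-2, 3)) + N(2))² = (5*0² + 0)² = (5*0 + 0)² = (0 + 0)² = 0² = 0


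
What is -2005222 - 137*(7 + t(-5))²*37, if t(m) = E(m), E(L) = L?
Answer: -2025498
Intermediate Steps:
t(m) = m
-2005222 - 137*(7 + t(-5))²*37 = -2005222 - 137*(7 - 5)²*37 = -2005222 - 137*2²*37 = -2005222 - 137*4*37 = -2005222 - 548*37 = -2005222 - 20276 = -2025498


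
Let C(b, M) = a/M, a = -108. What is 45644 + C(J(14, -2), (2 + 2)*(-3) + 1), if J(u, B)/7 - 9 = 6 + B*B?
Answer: 502192/11 ≈ 45654.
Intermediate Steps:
J(u, B) = 105 + 7*B**2 (J(u, B) = 63 + 7*(6 + B*B) = 63 + 7*(6 + B**2) = 63 + (42 + 7*B**2) = 105 + 7*B**2)
C(b, M) = -108/M
45644 + C(J(14, -2), (2 + 2)*(-3) + 1) = 45644 - 108/((2 + 2)*(-3) + 1) = 45644 - 108/(4*(-3) + 1) = 45644 - 108/(-12 + 1) = 45644 - 108/(-11) = 45644 - 108*(-1/11) = 45644 + 108/11 = 502192/11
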